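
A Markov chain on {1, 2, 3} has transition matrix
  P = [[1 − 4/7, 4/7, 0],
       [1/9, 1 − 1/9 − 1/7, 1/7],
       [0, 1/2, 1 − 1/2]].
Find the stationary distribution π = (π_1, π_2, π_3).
π = (49/373, 252/373, 72/373)

This is a birth-death chain on three states, which satisfies detailed balance: π_1 · P_{12} = π_2 · P_{21} and π_2 · P_{23} = π_3 · P_{32}.
From π_1 · 4/7 = π_2 · 1/9: π_2/π_1 = (4/7)/(1/9) = 36/7.
From π_2 · 1/7 = π_3 · 1/2: π_3/π_2 = (1/7)/(1/2) = 2/7.
Take π_1 proportional to 1; then unnormalized π = (1, 36/7, 72/49). Normalize by dividing by the sum 373/49:
  π = (49/373, 252/373, 72/373).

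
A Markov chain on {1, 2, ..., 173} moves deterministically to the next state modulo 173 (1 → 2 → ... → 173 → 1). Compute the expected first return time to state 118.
E[T_118 | X_0 = 118] = 173

The chain cycles deterministically, so starting at state 118 it returns in exactly 173 steps. Equivalently, the stationary distribution is uniform π_j = 1/173 for every state j, so by Kac's formula E[T_118] = 1/π_118 = 173.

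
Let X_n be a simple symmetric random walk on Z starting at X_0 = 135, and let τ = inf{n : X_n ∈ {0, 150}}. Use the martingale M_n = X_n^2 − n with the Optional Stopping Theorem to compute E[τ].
E[τ] = 2025

M_n = X_n^2 − n is a martingale (since E[X_{n+1}^2 | F_n] = X_n^2 + 1). By OST (τ has finite mean in a bounded region), E[M_τ] = E[M_0] = X_0^2 − 0 = 135^2 = 18225. Also E[M_τ] = E[X_τ^2] − E[τ]. The walk exits at 0 or 150, with P(hit 150 first) = 135/150, so E[X_τ^2] = 150^2 · 135/150 + 0 = 20250. Thus E[τ] = E[X_τ^2] − E[M_τ] = 20250 − 18225 = 2025 = 135(150 − 135) = 2025.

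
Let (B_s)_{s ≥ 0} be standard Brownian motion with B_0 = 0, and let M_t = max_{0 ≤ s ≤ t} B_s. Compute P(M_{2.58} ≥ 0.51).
P(M_{2.58} ≥ 0.51) = 2·P(B_{2.58} ≥ 0.51) = 2(1 − Φ(0.51/√2.58)) ≈ 0.7509

By the reflection principle for Brownian motion, P(M_t ≥ a) = 2 · P(B_t ≥ a) for a ≥ 0. Since B_t ~ N(0, t), P(B_t ≥ 0.51) = 1 − Φ(0.51/√t) = 1 − Φ(0.51/√2.58) = 1 − Φ(0.3175). So
  P(M_{2.58} ≥ 0.51) = 2(1 − Φ(0.3175)) ≈ 0.7509.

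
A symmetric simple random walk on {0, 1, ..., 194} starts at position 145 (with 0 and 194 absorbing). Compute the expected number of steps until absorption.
E[τ | X_0 = 145] = 7105

Let v_k = E[τ | X_0 = k]. Boundary: v_0 = v_194 = 0. Recurrence: v_k = 1 + (v_{k-1} + v_{k+1})/2 for 1 ≤ k ≤ 193. The particular solution to v_k − (v_{k-1} + v_{k+1})/2 = 1 is v_k = −k^2. Adding homogeneous solution A + B k and matching boundaries gives v_k = k (194 − k). Substituting k = 145: v_145 = 145 · 49 = 7105.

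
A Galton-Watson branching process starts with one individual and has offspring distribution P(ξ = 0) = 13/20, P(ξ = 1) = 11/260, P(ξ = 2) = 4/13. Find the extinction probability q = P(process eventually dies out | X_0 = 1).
q = 1

Mean offspring μ = 0·13/20 + 1·11/260 + 2·4/13 = 171/260 ≤ 1. For μ ≤ 1 with offspring not concentrated at 1, the Galton-Watson process goes extinct almost surely, so q = 1.
(Algebraic check: The pgf is f(s) = 13/20 + 11/260·s + 4/13·s². The extinction probability q is the smallest fixed point of f in [0, 1]. Setting s = f(s):
  4/13·s² + (11/260 − 1)·s + 13/20 = 0
  4/13·s² − (13/20 + 4/13)·s + 13/20 = 0
which factors as (s − 1)·(4/13·s − 13/20) = 0, giving roots s = 1 and s = (13/20)/(4/13) = 169/80. Since 169/80 ≥ 1, the smallest root in [0, 1] is s = 1.)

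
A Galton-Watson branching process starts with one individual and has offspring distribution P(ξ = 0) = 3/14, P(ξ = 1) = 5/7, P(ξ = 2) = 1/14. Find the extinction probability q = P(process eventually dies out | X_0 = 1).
q = 1

Mean offspring μ = 0·3/14 + 1·5/7 + 2·1/14 = 6/7 ≤ 1. For μ ≤ 1 with offspring not concentrated at 1, the Galton-Watson process goes extinct almost surely, so q = 1.
(Algebraic check: The pgf is f(s) = 3/14 + 5/7·s + 1/14·s². The extinction probability q is the smallest fixed point of f in [0, 1]. Setting s = f(s):
  1/14·s² + (5/7 − 1)·s + 3/14 = 0
  1/14·s² − (3/14 + 1/14)·s + 3/14 = 0
which factors as (s − 1)·(1/14·s − 3/14) = 0, giving roots s = 1 and s = (3/14)/(1/14) = 3. Since 3 ≥ 1, the smallest root in [0, 1] is s = 1.)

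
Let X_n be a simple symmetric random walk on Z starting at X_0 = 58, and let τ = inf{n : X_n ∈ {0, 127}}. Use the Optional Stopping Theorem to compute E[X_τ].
E[X_τ] = 58

X_n is a martingale and τ is a bounded-mean stopping time (indeed τ is finite a.s. with bounded expectation since the walk is in a bounded region). By the OST, E[X_τ] = E[X_0] = 58. Equivalently: E[X_τ] = 127 · P(hit 127 first) + 0 · P(hit 0 first) = 127 · (58/127) = 58.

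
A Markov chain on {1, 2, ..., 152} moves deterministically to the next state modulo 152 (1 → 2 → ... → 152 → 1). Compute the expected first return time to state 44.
E[T_44 | X_0 = 44] = 152

The chain cycles deterministically, so starting at state 44 it returns in exactly 152 steps. Equivalently, the stationary distribution is uniform π_j = 1/152 for every state j, so by Kac's formula E[T_44] = 1/π_44 = 152.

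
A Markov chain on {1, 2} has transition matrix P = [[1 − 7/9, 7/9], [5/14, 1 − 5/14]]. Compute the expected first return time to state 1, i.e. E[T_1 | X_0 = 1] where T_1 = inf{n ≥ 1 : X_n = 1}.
E[T_1 | X_0 = 1] = 1/π_1 = 143/45

For an irreducible recurrent Markov chain with stationary distribution π, E[T_i | X_0 = i] = 1/π_i (Kac's formula). Here π_1 = (5/14)/(7/9 + 5/14) = (5/14)/(143/126) = 45/143, so E[T_1 | X_0 = 1] = 1/π_1 = (7/9 + 5/14)/(5/14) = (143/126)/(5/14) = 143/45.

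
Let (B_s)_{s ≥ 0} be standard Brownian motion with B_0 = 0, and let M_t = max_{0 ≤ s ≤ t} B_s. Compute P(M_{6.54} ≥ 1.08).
P(M_{6.54} ≥ 1.08) = 2·P(B_{6.54} ≥ 1.08) = 2(1 − Φ(1.08/√6.54)) ≈ 0.6728

By the reflection principle for Brownian motion, P(M_t ≥ a) = 2 · P(B_t ≥ a) for a ≥ 0. Since B_t ~ N(0, t), P(B_t ≥ 1.08) = 1 − Φ(1.08/√t) = 1 − Φ(1.08/√6.54) = 1 − Φ(0.4223). So
  P(M_{6.54} ≥ 1.08) = 2(1 − Φ(0.4223)) ≈ 0.6728.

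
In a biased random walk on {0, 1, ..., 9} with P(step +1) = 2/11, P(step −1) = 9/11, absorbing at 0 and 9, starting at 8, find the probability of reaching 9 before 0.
P(hit 9 before 0) = (1 − (9/2)^8) / (1 − (9/2)^9) = 12298990/55345711

Let u_k denote P(reach 9 before 0 | start at k). Boundary: u_0 = 0, u_9 = 1. Recurrence: u_k = 2/11·u_{k+1} + 9/11·u_{k-1} for 1 ≤ k ≤ 8. Try u_k = A + B·r^k with r = q/p = (9/11)/(2/11) = 9/2. Substitution satisfies the recurrence; boundary conditions give:
  u_k = (1 − r^k) / (1 − r^N) = (1 − (9/2)^8) / (1 − (9/2)^9) = 12298990/55345711.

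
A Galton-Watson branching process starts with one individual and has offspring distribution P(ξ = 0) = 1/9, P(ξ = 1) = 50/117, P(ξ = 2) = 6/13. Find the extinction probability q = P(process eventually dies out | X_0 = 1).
q = 13/54

The pgf is f(s) = 1/9 + 50/117·s + 6/13·s². The extinction probability q is the smallest fixed point of f in [0, 1]. Setting s = f(s):
  6/13·s² + (50/117 − 1)·s + 1/9 = 0
  6/13·s² − (1/9 + 6/13)·s + 1/9 = 0
which factors as (s − 1)·(6/13·s − 1/9) = 0, giving roots s = 1 and s = (1/9)/(6/13) = 13/54.
Mean offspring μ = 50/117 + 2·6/13 = 158/117 > 1 (supercritical), so q < 1. The extinction probability is the smaller root: q = (1/9)/(6/13) = 13/54.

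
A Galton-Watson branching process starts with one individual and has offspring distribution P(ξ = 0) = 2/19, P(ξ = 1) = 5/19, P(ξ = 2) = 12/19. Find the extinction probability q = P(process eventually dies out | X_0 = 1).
q = 1/6

The pgf is f(s) = 2/19 + 5/19·s + 12/19·s². The extinction probability q is the smallest fixed point of f in [0, 1]. Setting s = f(s):
  12/19·s² + (5/19 − 1)·s + 2/19 = 0
  12/19·s² − (2/19 + 12/19)·s + 2/19 = 0
which factors as (s − 1)·(12/19·s − 2/19) = 0, giving roots s = 1 and s = (2/19)/(12/19) = 1/6.
Mean offspring μ = 5/19 + 2·12/19 = 29/19 > 1 (supercritical), so q < 1. The extinction probability is the smaller root: q = (2/19)/(12/19) = 1/6.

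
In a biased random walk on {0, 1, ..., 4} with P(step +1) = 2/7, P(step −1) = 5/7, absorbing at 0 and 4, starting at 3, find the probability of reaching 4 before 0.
P(hit 4 before 0) = (1 − (5/2)^3) / (1 − (5/2)^4) = 78/203

Let u_k denote P(reach 4 before 0 | start at k). Boundary: u_0 = 0, u_4 = 1. Recurrence: u_k = 2/7·u_{k+1} + 5/7·u_{k-1} for 1 ≤ k ≤ 3. Try u_k = A + B·r^k with r = q/p = (5/7)/(2/7) = 5/2. Substitution satisfies the recurrence; boundary conditions give:
  u_k = (1 − r^k) / (1 − r^N) = (1 − (5/2)^3) / (1 − (5/2)^4) = 78/203.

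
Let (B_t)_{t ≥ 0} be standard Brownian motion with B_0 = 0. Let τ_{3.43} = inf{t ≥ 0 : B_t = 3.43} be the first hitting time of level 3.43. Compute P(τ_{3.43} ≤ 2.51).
P(τ_{3.43} ≤ 2.51) = 2(1 − Φ(3.43/√2.51)) = 2(1 − Φ(2.1650)) ≈ 0.0304

By the reflection principle for standard BM, P(τ_b ≤ t) = 2 · P(B_t ≥ b). Since B_t ~ N(0, t), P(B_t ≥ 3.43) = 1 − Φ(3.43/√t) = 1 − Φ(3.43/√2.51) = 1 − Φ(2.1650) ≈ 0.01519. Doubling: P(τ_{3.43} ≤ 2.51) ≈ 2 · 0.01519 = 0.03038 ≈ 0.0304.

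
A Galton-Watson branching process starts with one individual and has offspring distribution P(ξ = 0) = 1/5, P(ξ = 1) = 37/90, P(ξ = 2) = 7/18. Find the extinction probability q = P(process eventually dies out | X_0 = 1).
q = 18/35

The pgf is f(s) = 1/5 + 37/90·s + 7/18·s². The extinction probability q is the smallest fixed point of f in [0, 1]. Setting s = f(s):
  7/18·s² + (37/90 − 1)·s + 1/5 = 0
  7/18·s² − (1/5 + 7/18)·s + 1/5 = 0
which factors as (s − 1)·(7/18·s − 1/5) = 0, giving roots s = 1 and s = (1/5)/(7/18) = 18/35.
Mean offspring μ = 37/90 + 2·7/18 = 107/90 > 1 (supercritical), so q < 1. The extinction probability is the smaller root: q = (1/5)/(7/18) = 18/35.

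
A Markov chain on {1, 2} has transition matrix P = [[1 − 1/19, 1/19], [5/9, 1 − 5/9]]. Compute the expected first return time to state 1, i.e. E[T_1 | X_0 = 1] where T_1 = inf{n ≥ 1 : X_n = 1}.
E[T_1 | X_0 = 1] = 1/π_1 = 104/95

For an irreducible recurrent Markov chain with stationary distribution π, E[T_i | X_0 = i] = 1/π_i (Kac's formula). Here π_1 = (5/9)/(1/19 + 5/9) = (5/9)/(104/171) = 95/104, so E[T_1 | X_0 = 1] = 1/π_1 = (1/19 + 5/9)/(5/9) = (104/171)/(5/9) = 104/95.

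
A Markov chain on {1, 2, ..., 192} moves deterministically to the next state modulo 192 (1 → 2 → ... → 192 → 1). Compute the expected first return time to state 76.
E[T_76 | X_0 = 76] = 192

The chain cycles deterministically, so starting at state 76 it returns in exactly 192 steps. Equivalently, the stationary distribution is uniform π_j = 1/192 for every state j, so by Kac's formula E[T_76] = 1/π_76 = 192.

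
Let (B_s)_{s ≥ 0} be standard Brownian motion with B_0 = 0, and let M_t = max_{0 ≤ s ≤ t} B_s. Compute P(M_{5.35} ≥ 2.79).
P(M_{5.35} ≥ 2.79) = 2·P(B_{5.35} ≥ 2.79) = 2(1 − Φ(2.79/√5.35)) ≈ 0.2277

By the reflection principle for Brownian motion, P(M_t ≥ a) = 2 · P(B_t ≥ a) for a ≥ 0. Since B_t ~ N(0, t), P(B_t ≥ 2.79) = 1 − Φ(2.79/√t) = 1 − Φ(2.79/√5.35) = 1 − Φ(1.2062). So
  P(M_{5.35} ≥ 2.79) = 2(1 − Φ(1.2062)) ≈ 0.2277.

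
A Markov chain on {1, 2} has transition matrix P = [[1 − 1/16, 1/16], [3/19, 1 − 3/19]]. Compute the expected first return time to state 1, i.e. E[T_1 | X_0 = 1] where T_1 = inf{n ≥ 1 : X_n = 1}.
E[T_1 | X_0 = 1] = 1/π_1 = 67/48

For an irreducible recurrent Markov chain with stationary distribution π, E[T_i | X_0 = i] = 1/π_i (Kac's formula). Here π_1 = (3/19)/(1/16 + 3/19) = (3/19)/(67/304) = 48/67, so E[T_1 | X_0 = 1] = 1/π_1 = (1/16 + 3/19)/(3/19) = (67/304)/(3/19) = 67/48.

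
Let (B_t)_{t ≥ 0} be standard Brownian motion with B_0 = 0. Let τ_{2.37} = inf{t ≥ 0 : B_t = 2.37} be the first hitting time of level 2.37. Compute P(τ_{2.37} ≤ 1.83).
P(τ_{2.37} ≤ 1.83) = 2(1 − Φ(2.37/√1.83)) = 2(1 − Φ(1.7520)) ≈ 0.0798

By the reflection principle for standard BM, P(τ_b ≤ t) = 2 · P(B_t ≥ b). Since B_t ~ N(0, t), P(B_t ≥ 2.37) = 1 − Φ(2.37/√t) = 1 − Φ(2.37/√1.83) = 1 − Φ(1.7520) ≈ 0.03989. Doubling: P(τ_{2.37} ≤ 1.83) ≈ 2 · 0.03989 = 0.07978 ≈ 0.0798.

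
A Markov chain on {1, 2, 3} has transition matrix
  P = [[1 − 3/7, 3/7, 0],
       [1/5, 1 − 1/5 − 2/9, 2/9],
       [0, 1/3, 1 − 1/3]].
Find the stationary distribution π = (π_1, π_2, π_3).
π = (7/32, 15/32, 5/16)

This is a birth-death chain on three states, which satisfies detailed balance: π_1 · P_{12} = π_2 · P_{21} and π_2 · P_{23} = π_3 · P_{32}.
From π_1 · 3/7 = π_2 · 1/5: π_2/π_1 = (3/7)/(1/5) = 15/7.
From π_2 · 2/9 = π_3 · 1/3: π_3/π_2 = (2/9)/(1/3) = 2/3.
Take π_1 proportional to 1; then unnormalized π = (1, 15/7, 10/7). Normalize by dividing by the sum 32/7:
  π = (7/32, 15/32, 5/16).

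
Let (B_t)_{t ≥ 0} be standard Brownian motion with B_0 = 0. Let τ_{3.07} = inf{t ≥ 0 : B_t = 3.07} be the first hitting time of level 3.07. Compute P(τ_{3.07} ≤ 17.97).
P(τ_{3.07} ≤ 17.97) = 2(1 − Φ(3.07/√17.97)) = 2(1 − Φ(0.7242)) ≈ 0.4689

By the reflection principle for standard BM, P(τ_b ≤ t) = 2 · P(B_t ≥ b). Since B_t ~ N(0, t), P(B_t ≥ 3.07) = 1 − Φ(3.07/√t) = 1 − Φ(3.07/√17.97) = 1 − Φ(0.7242) ≈ 0.23447. Doubling: P(τ_{3.07} ≤ 17.97) ≈ 2 · 0.23447 = 0.46894 ≈ 0.4689.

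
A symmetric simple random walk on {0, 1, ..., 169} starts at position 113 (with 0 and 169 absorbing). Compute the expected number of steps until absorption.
E[τ | X_0 = 113] = 6328

Let v_k = E[τ | X_0 = k]. Boundary: v_0 = v_169 = 0. Recurrence: v_k = 1 + (v_{k-1} + v_{k+1})/2 for 1 ≤ k ≤ 168. The particular solution to v_k − (v_{k-1} + v_{k+1})/2 = 1 is v_k = −k^2. Adding homogeneous solution A + B k and matching boundaries gives v_k = k (169 − k). Substituting k = 113: v_113 = 113 · 56 = 6328.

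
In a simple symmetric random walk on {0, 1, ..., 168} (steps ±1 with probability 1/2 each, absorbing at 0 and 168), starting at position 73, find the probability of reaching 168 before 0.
P(hit 168 before 0) = 73/168

Let u_k = P(hit 168 before 0 | start at k). Then u_0 = 0, u_168 = 1, and u_k = u_{k-1}/2 + u_{k+1}/2 for 1 ≤ k ≤ 167. This harmonic recurrence is solved by u_k = k/168, giving u_73 = 73/168.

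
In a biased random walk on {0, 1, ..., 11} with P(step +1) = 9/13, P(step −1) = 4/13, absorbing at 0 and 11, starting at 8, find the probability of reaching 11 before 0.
P(hit 11 before 0) = (1 − (4/9)^8) / (1 − (4/9)^11) = 6266656773/6275373061

Let u_k denote P(reach 11 before 0 | start at k). Boundary: u_0 = 0, u_11 = 1. Recurrence: u_k = 9/13·u_{k+1} + 4/13·u_{k-1} for 1 ≤ k ≤ 10. Try u_k = A + B·r^k with r = q/p = (4/13)/(9/13) = 4/9. Substitution satisfies the recurrence; boundary conditions give:
  u_k = (1 − r^k) / (1 − r^N) = (1 − (4/9)^8) / (1 − (4/9)^11) = 6266656773/6275373061.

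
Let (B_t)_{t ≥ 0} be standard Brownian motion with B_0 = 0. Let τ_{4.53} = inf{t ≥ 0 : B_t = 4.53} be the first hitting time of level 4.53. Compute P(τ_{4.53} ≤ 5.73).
P(τ_{4.53} ≤ 5.73) = 2(1 − Φ(4.53/√5.73)) = 2(1 − Φ(1.8924)) ≈ 0.0584

By the reflection principle for standard BM, P(τ_b ≤ t) = 2 · P(B_t ≥ b). Since B_t ~ N(0, t), P(B_t ≥ 4.53) = 1 − Φ(4.53/√t) = 1 − Φ(4.53/√5.73) = 1 − Φ(1.8924) ≈ 0.02922. Doubling: P(τ_{4.53} ≤ 5.73) ≈ 2 · 0.02922 = 0.05844 ≈ 0.0584.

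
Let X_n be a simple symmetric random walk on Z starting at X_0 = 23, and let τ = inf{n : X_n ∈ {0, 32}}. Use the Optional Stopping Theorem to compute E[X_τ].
E[X_τ] = 23

X_n is a martingale and τ is a bounded-mean stopping time (indeed τ is finite a.s. with bounded expectation since the walk is in a bounded region). By the OST, E[X_τ] = E[X_0] = 23. Equivalently: E[X_τ] = 32 · P(hit 32 first) + 0 · P(hit 0 first) = 32 · (23/32) = 23.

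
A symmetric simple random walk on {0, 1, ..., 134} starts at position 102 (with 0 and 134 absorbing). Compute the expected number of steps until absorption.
E[τ | X_0 = 102] = 3264

Let v_k = E[τ | X_0 = k]. Boundary: v_0 = v_134 = 0. Recurrence: v_k = 1 + (v_{k-1} + v_{k+1})/2 for 1 ≤ k ≤ 133. The particular solution to v_k − (v_{k-1} + v_{k+1})/2 = 1 is v_k = −k^2. Adding homogeneous solution A + B k and matching boundaries gives v_k = k (134 − k). Substituting k = 102: v_102 = 102 · 32 = 3264.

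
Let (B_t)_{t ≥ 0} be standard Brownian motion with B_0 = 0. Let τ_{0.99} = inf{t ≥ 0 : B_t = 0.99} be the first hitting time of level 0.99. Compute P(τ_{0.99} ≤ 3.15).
P(τ_{0.99} ≤ 3.15) = 2(1 − Φ(0.99/√3.15)) = 2(1 − Φ(0.5578)) ≈ 0.5770

By the reflection principle for standard BM, P(τ_b ≤ t) = 2 · P(B_t ≥ b). Since B_t ~ N(0, t), P(B_t ≥ 0.99) = 1 − Φ(0.99/√t) = 1 − Φ(0.99/√3.15) = 1 − Φ(0.5578) ≈ 0.28849. Doubling: P(τ_{0.99} ≤ 3.15) ≈ 2 · 0.28849 = 0.57698 ≈ 0.5770.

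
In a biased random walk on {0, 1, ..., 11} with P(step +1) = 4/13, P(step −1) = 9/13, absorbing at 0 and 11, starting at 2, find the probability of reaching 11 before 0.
P(hit 11 before 0) = (1 − (9/4)^2) / (1 − (9/4)^11) = 3407872/6275373061

Let u_k denote P(reach 11 before 0 | start at k). Boundary: u_0 = 0, u_11 = 1. Recurrence: u_k = 4/13·u_{k+1} + 9/13·u_{k-1} for 1 ≤ k ≤ 10. Try u_k = A + B·r^k with r = q/p = (9/13)/(4/13) = 9/4. Substitution satisfies the recurrence; boundary conditions give:
  u_k = (1 − r^k) / (1 − r^N) = (1 − (9/4)^2) / (1 − (9/4)^11) = 3407872/6275373061.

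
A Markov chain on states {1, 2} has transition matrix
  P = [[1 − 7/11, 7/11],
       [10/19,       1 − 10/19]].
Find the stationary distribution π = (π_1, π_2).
π_1 = 110/243, π_2 = 133/243

Solve πP = π with π_1 + π_2 = 1. From πP = π: π_1 · (1 − 7/11) + π_2 · 10/19 = π_1 ⇒ π_2 · 10/19 = π_1 · 7/11 ⇒ π_2/π_1 = (7/11)/(10/19) = 133/110. Together with π_1 + π_2 = 1:
  π_1 = (10/19)/(7/11 + 10/19) = (10/19)/(243/209) = 110/243,
  π_2 = (7/11)/(7/11 + 10/19) = (7/11)/(243/209) = 133/243.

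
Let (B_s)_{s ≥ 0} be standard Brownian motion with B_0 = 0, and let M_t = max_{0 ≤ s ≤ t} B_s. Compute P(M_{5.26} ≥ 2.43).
P(M_{5.26} ≥ 2.43) = 2·P(B_{5.26} ≥ 2.43) = 2(1 − Φ(2.43/√5.26)) ≈ 0.2894

By the reflection principle for Brownian motion, P(M_t ≥ a) = 2 · P(B_t ≥ a) for a ≥ 0. Since B_t ~ N(0, t), P(B_t ≥ 2.43) = 1 − Φ(2.43/√t) = 1 − Φ(2.43/√5.26) = 1 − Φ(1.0595). So
  P(M_{5.26} ≥ 2.43) = 2(1 − Φ(1.0595)) ≈ 0.2894.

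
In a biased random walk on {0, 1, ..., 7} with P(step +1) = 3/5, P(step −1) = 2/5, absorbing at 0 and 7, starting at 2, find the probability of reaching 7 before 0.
P(hit 7 before 0) = (1 − (2/3)^2) / (1 − (2/3)^7) = 1215/2059

Let u_k denote P(reach 7 before 0 | start at k). Boundary: u_0 = 0, u_7 = 1. Recurrence: u_k = 3/5·u_{k+1} + 2/5·u_{k-1} for 1 ≤ k ≤ 6. Try u_k = A + B·r^k with r = q/p = (2/5)/(3/5) = 2/3. Substitution satisfies the recurrence; boundary conditions give:
  u_k = (1 − r^k) / (1 − r^N) = (1 − (2/3)^2) / (1 − (2/3)^7) = 1215/2059.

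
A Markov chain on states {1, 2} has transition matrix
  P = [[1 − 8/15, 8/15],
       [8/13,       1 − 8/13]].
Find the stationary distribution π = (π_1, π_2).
π_1 = 15/28, π_2 = 13/28

Solve πP = π with π_1 + π_2 = 1. From πP = π: π_1 · (1 − 8/15) + π_2 · 8/13 = π_1 ⇒ π_2 · 8/13 = π_1 · 8/15 ⇒ π_2/π_1 = (8/15)/(8/13) = 13/15. Together with π_1 + π_2 = 1:
  π_1 = (8/13)/(8/15 + 8/13) = (8/13)/(224/195) = 15/28,
  π_2 = (8/15)/(8/15 + 8/13) = (8/15)/(224/195) = 13/28.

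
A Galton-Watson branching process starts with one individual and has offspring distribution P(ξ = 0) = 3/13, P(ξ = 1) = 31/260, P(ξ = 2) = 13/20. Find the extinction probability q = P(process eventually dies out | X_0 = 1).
q = 60/169

The pgf is f(s) = 3/13 + 31/260·s + 13/20·s². The extinction probability q is the smallest fixed point of f in [0, 1]. Setting s = f(s):
  13/20·s² + (31/260 − 1)·s + 3/13 = 0
  13/20·s² − (3/13 + 13/20)·s + 3/13 = 0
which factors as (s − 1)·(13/20·s − 3/13) = 0, giving roots s = 1 and s = (3/13)/(13/20) = 60/169.
Mean offspring μ = 31/260 + 2·13/20 = 369/260 > 1 (supercritical), so q < 1. The extinction probability is the smaller root: q = (3/13)/(13/20) = 60/169.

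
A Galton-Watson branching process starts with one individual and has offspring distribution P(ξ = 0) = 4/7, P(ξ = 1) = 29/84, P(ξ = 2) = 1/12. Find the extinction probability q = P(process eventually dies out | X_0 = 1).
q = 1

Mean offspring μ = 0·4/7 + 1·29/84 + 2·1/12 = 43/84 ≤ 1. For μ ≤ 1 with offspring not concentrated at 1, the Galton-Watson process goes extinct almost surely, so q = 1.
(Algebraic check: The pgf is f(s) = 4/7 + 29/84·s + 1/12·s². The extinction probability q is the smallest fixed point of f in [0, 1]. Setting s = f(s):
  1/12·s² + (29/84 − 1)·s + 4/7 = 0
  1/12·s² − (4/7 + 1/12)·s + 4/7 = 0
which factors as (s − 1)·(1/12·s − 4/7) = 0, giving roots s = 1 and s = (4/7)/(1/12) = 48/7. Since 48/7 ≥ 1, the smallest root in [0, 1] is s = 1.)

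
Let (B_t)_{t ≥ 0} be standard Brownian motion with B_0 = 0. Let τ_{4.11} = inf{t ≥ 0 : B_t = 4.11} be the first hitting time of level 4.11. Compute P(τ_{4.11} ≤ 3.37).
P(τ_{4.11} ≤ 3.37) = 2(1 − Φ(4.11/√3.37)) = 2(1 − Φ(2.2389)) ≈ 0.0252

By the reflection principle for standard BM, P(τ_b ≤ t) = 2 · P(B_t ≥ b). Since B_t ~ N(0, t), P(B_t ≥ 4.11) = 1 − Φ(4.11/√t) = 1 − Φ(4.11/√3.37) = 1 − Φ(2.2389) ≈ 0.01258. Doubling: P(τ_{4.11} ≤ 3.37) ≈ 2 · 0.01258 = 0.02516 ≈ 0.0252.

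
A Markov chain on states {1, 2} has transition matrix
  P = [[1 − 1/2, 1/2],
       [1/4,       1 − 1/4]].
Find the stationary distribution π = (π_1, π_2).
π_1 = 1/3, π_2 = 2/3

Solve πP = π with π_1 + π_2 = 1. From πP = π: π_1 · (1 − 1/2) + π_2 · 1/4 = π_1 ⇒ π_2 · 1/4 = π_1 · 1/2 ⇒ π_2/π_1 = (1/2)/(1/4) = 2. Together with π_1 + π_2 = 1:
  π_1 = (1/4)/(1/2 + 1/4) = (1/4)/(3/4) = 1/3,
  π_2 = (1/2)/(1/2 + 1/4) = (1/2)/(3/4) = 2/3.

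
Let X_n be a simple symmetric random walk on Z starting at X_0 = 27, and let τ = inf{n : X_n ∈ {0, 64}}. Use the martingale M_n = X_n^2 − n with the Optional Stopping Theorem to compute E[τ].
E[τ] = 999

M_n = X_n^2 − n is a martingale (since E[X_{n+1}^2 | F_n] = X_n^2 + 1). By OST (τ has finite mean in a bounded region), E[M_τ] = E[M_0] = X_0^2 − 0 = 27^2 = 729. Also E[M_τ] = E[X_τ^2] − E[τ]. The walk exits at 0 or 64, with P(hit 64 first) = 27/64, so E[X_τ^2] = 64^2 · 27/64 + 0 = 1728. Thus E[τ] = E[X_τ^2] − E[M_τ] = 1728 − 729 = 999 = 27(64 − 27) = 999.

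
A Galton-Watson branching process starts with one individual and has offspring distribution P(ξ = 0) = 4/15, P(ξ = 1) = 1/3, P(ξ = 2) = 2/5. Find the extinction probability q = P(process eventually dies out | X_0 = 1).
q = 2/3

The pgf is f(s) = 4/15 + 1/3·s + 2/5·s². The extinction probability q is the smallest fixed point of f in [0, 1]. Setting s = f(s):
  2/5·s² + (1/3 − 1)·s + 4/15 = 0
  2/5·s² − (4/15 + 2/5)·s + 4/15 = 0
which factors as (s − 1)·(2/5·s − 4/15) = 0, giving roots s = 1 and s = (4/15)/(2/5) = 2/3.
Mean offspring μ = 1/3 + 2·2/5 = 17/15 > 1 (supercritical), so q < 1. The extinction probability is the smaller root: q = (4/15)/(2/5) = 2/3.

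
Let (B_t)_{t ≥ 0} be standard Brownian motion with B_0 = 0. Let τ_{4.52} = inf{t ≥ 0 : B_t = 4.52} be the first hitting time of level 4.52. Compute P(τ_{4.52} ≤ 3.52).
P(τ_{4.52} ≤ 3.52) = 2(1 − Φ(4.52/√3.52)) = 2(1 − Φ(2.4092)) ≈ 0.0160

By the reflection principle for standard BM, P(τ_b ≤ t) = 2 · P(B_t ≥ b). Since B_t ~ N(0, t), P(B_t ≥ 4.52) = 1 − Φ(4.52/√t) = 1 − Φ(4.52/√3.52) = 1 − Φ(2.4092) ≈ 0.00799. Doubling: P(τ_{4.52} ≤ 3.52) ≈ 2 · 0.00799 = 0.01598 ≈ 0.0160.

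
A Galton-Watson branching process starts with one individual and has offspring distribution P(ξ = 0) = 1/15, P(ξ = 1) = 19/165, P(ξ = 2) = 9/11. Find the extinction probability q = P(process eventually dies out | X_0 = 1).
q = 11/135

The pgf is f(s) = 1/15 + 19/165·s + 9/11·s². The extinction probability q is the smallest fixed point of f in [0, 1]. Setting s = f(s):
  9/11·s² + (19/165 − 1)·s + 1/15 = 0
  9/11·s² − (1/15 + 9/11)·s + 1/15 = 0
which factors as (s − 1)·(9/11·s − 1/15) = 0, giving roots s = 1 and s = (1/15)/(9/11) = 11/135.
Mean offspring μ = 19/165 + 2·9/11 = 289/165 > 1 (supercritical), so q < 1. The extinction probability is the smaller root: q = (1/15)/(9/11) = 11/135.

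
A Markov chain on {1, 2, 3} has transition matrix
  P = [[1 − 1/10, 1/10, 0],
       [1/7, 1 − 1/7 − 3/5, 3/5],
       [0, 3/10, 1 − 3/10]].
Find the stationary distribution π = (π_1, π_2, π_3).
π = (10/31, 7/31, 14/31)

This is a birth-death chain on three states, which satisfies detailed balance: π_1 · P_{12} = π_2 · P_{21} and π_2 · P_{23} = π_3 · P_{32}.
From π_1 · 1/10 = π_2 · 1/7: π_2/π_1 = (1/10)/(1/7) = 7/10.
From π_2 · 3/5 = π_3 · 3/10: π_3/π_2 = (3/5)/(3/10) = 2.
Take π_1 proportional to 1; then unnormalized π = (1, 7/10, 7/5). Normalize by dividing by the sum 31/10:
  π = (10/31, 7/31, 14/31).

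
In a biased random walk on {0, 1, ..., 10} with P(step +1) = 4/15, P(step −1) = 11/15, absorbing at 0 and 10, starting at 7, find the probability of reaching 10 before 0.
P(hit 10 before 0) = (1 − (11/4)^7) / (1 − (11/4)^10) = 178018624/3705196575

Let u_k denote P(reach 10 before 0 | start at k). Boundary: u_0 = 0, u_10 = 1. Recurrence: u_k = 4/15·u_{k+1} + 11/15·u_{k-1} for 1 ≤ k ≤ 9. Try u_k = A + B·r^k with r = q/p = (11/15)/(4/15) = 11/4. Substitution satisfies the recurrence; boundary conditions give:
  u_k = (1 − r^k) / (1 − r^N) = (1 − (11/4)^7) / (1 − (11/4)^10) = 178018624/3705196575.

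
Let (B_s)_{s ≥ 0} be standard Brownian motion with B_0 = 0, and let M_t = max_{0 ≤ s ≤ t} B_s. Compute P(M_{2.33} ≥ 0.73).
P(M_{2.33} ≥ 0.73) = 2·P(B_{2.33} ≥ 0.73) = 2(1 − Φ(0.73/√2.33)) ≈ 0.6325

By the reflection principle for Brownian motion, P(M_t ≥ a) = 2 · P(B_t ≥ a) for a ≥ 0. Since B_t ~ N(0, t), P(B_t ≥ 0.73) = 1 − Φ(0.73/√t) = 1 − Φ(0.73/√2.33) = 1 − Φ(0.4782). So
  P(M_{2.33} ≥ 0.73) = 2(1 − Φ(0.4782)) ≈ 0.6325.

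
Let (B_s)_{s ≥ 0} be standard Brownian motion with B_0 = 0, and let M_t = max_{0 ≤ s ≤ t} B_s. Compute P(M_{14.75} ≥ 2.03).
P(M_{14.75} ≥ 2.03) = 2·P(B_{14.75} ≥ 2.03) = 2(1 − Φ(2.03/√14.75)) ≈ 0.5971

By the reflection principle for Brownian motion, P(M_t ≥ a) = 2 · P(B_t ≥ a) for a ≥ 0. Since B_t ~ N(0, t), P(B_t ≥ 2.03) = 1 − Φ(2.03/√t) = 1 − Φ(2.03/√14.75) = 1 − Φ(0.5286). So
  P(M_{14.75} ≥ 2.03) = 2(1 − Φ(0.5286)) ≈ 0.5971.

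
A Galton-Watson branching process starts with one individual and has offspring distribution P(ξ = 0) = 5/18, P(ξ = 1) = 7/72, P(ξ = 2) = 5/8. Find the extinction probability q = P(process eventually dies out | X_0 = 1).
q = 4/9

The pgf is f(s) = 5/18 + 7/72·s + 5/8·s². The extinction probability q is the smallest fixed point of f in [0, 1]. Setting s = f(s):
  5/8·s² + (7/72 − 1)·s + 5/18 = 0
  5/8·s² − (5/18 + 5/8)·s + 5/18 = 0
which factors as (s − 1)·(5/8·s − 5/18) = 0, giving roots s = 1 and s = (5/18)/(5/8) = 4/9.
Mean offspring μ = 7/72 + 2·5/8 = 97/72 > 1 (supercritical), so q < 1. The extinction probability is the smaller root: q = (5/18)/(5/8) = 4/9.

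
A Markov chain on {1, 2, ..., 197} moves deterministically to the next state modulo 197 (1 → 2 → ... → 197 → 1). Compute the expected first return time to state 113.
E[T_113 | X_0 = 113] = 197

The chain cycles deterministically, so starting at state 113 it returns in exactly 197 steps. Equivalently, the stationary distribution is uniform π_j = 1/197 for every state j, so by Kac's formula E[T_113] = 1/π_113 = 197.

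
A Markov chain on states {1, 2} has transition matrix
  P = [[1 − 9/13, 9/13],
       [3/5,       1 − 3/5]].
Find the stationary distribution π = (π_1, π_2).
π_1 = 13/28, π_2 = 15/28

Solve πP = π with π_1 + π_2 = 1. From πP = π: π_1 · (1 − 9/13) + π_2 · 3/5 = π_1 ⇒ π_2 · 3/5 = π_1 · 9/13 ⇒ π_2/π_1 = (9/13)/(3/5) = 15/13. Together with π_1 + π_2 = 1:
  π_1 = (3/5)/(9/13 + 3/5) = (3/5)/(84/65) = 13/28,
  π_2 = (9/13)/(9/13 + 3/5) = (9/13)/(84/65) = 15/28.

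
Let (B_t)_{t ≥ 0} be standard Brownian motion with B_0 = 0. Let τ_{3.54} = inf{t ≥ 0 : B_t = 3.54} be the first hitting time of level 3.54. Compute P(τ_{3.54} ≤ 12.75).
P(τ_{3.54} ≤ 12.75) = 2(1 − Φ(3.54/√12.75)) = 2(1 − Φ(0.9914)) ≈ 0.3215

By the reflection principle for standard BM, P(τ_b ≤ t) = 2 · P(B_t ≥ b). Since B_t ~ N(0, t), P(B_t ≥ 3.54) = 1 − Φ(3.54/√t) = 1 − Φ(3.54/√12.75) = 1 − Φ(0.9914) ≈ 0.16075. Doubling: P(τ_{3.54} ≤ 12.75) ≈ 2 · 0.16075 = 0.32150 ≈ 0.3215.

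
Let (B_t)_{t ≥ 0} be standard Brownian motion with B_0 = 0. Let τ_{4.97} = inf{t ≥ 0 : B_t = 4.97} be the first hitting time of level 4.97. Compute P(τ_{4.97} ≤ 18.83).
P(τ_{4.97} ≤ 18.83) = 2(1 − Φ(4.97/√18.83)) = 2(1 − Φ(1.1453)) ≈ 0.2521

By the reflection principle for standard BM, P(τ_b ≤ t) = 2 · P(B_t ≥ b). Since B_t ~ N(0, t), P(B_t ≥ 4.97) = 1 − Φ(4.97/√t) = 1 − Φ(4.97/√18.83) = 1 − Φ(1.1453) ≈ 0.12604. Doubling: P(τ_{4.97} ≤ 18.83) ≈ 2 · 0.12604 = 0.25208 ≈ 0.2521.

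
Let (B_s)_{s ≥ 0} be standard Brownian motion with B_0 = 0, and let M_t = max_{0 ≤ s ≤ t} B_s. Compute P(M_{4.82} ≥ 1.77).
P(M_{4.82} ≥ 1.77) = 2·P(B_{4.82} ≥ 1.77) = 2(1 − Φ(1.77/√4.82)) ≈ 0.4201

By the reflection principle for Brownian motion, P(M_t ≥ a) = 2 · P(B_t ≥ a) for a ≥ 0. Since B_t ~ N(0, t), P(B_t ≥ 1.77) = 1 − Φ(1.77/√t) = 1 − Φ(1.77/√4.82) = 1 − Φ(0.8062). So
  P(M_{4.82} ≥ 1.77) = 2(1 − Φ(0.8062)) ≈ 0.4201.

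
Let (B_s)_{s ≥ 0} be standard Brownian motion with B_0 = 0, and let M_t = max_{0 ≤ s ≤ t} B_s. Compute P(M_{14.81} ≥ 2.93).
P(M_{14.81} ≥ 2.93) = 2·P(B_{14.81} ≥ 2.93) = 2(1 − Φ(2.93/√14.81)) ≈ 0.4464

By the reflection principle for Brownian motion, P(M_t ≥ a) = 2 · P(B_t ≥ a) for a ≥ 0. Since B_t ~ N(0, t), P(B_t ≥ 2.93) = 1 − Φ(2.93/√t) = 1 − Φ(2.93/√14.81) = 1 − Φ(0.7614). So
  P(M_{14.81} ≥ 2.93) = 2(1 − Φ(0.7614)) ≈ 0.4464.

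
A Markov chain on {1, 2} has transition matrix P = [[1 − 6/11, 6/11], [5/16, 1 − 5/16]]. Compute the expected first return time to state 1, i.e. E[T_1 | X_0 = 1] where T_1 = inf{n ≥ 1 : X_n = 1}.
E[T_1 | X_0 = 1] = 1/π_1 = 151/55

For an irreducible recurrent Markov chain with stationary distribution π, E[T_i | X_0 = i] = 1/π_i (Kac's formula). Here π_1 = (5/16)/(6/11 + 5/16) = (5/16)/(151/176) = 55/151, so E[T_1 | X_0 = 1] = 1/π_1 = (6/11 + 5/16)/(5/16) = (151/176)/(5/16) = 151/55.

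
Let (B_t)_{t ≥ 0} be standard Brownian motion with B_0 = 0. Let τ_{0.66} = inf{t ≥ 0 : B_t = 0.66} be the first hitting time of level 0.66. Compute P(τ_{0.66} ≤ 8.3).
P(τ_{0.66} ≤ 8.3) = 2(1 − Φ(0.66/√8.3)) = 2(1 − Φ(0.2291)) ≈ 0.8188

By the reflection principle for standard BM, P(τ_b ≤ t) = 2 · P(B_t ≥ b). Since B_t ~ N(0, t), P(B_t ≥ 0.66) = 1 − Φ(0.66/√t) = 1 − Φ(0.66/√8.3) = 1 − Φ(0.2291) ≈ 0.40940. Doubling: P(τ_{0.66} ≤ 8.3) ≈ 2 · 0.40940 = 0.81880 ≈ 0.8188.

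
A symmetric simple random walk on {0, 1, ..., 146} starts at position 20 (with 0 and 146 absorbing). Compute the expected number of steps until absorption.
E[τ | X_0 = 20] = 2520

Let v_k = E[τ | X_0 = k]. Boundary: v_0 = v_146 = 0. Recurrence: v_k = 1 + (v_{k-1} + v_{k+1})/2 for 1 ≤ k ≤ 145. The particular solution to v_k − (v_{k-1} + v_{k+1})/2 = 1 is v_k = −k^2. Adding homogeneous solution A + B k and matching boundaries gives v_k = k (146 − k). Substituting k = 20: v_20 = 20 · 126 = 2520.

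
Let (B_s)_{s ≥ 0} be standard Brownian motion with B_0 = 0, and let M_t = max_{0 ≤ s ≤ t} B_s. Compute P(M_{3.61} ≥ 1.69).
P(M_{3.61} ≥ 1.69) = 2·P(B_{3.61} ≥ 1.69) = 2(1 − Φ(1.69/√3.61)) ≈ 0.3737

By the reflection principle for Brownian motion, P(M_t ≥ a) = 2 · P(B_t ≥ a) for a ≥ 0. Since B_t ~ N(0, t), P(B_t ≥ 1.69) = 1 − Φ(1.69/√t) = 1 − Φ(1.69/√3.61) = 1 − Φ(0.8895). So
  P(M_{3.61} ≥ 1.69) = 2(1 − Φ(0.8895)) ≈ 0.3737.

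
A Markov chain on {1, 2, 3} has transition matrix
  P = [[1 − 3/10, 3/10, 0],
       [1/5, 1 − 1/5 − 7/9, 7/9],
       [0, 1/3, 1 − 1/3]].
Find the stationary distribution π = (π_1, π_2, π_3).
π = (1/6, 1/4, 7/12)

This is a birth-death chain on three states, which satisfies detailed balance: π_1 · P_{12} = π_2 · P_{21} and π_2 · P_{23} = π_3 · P_{32}.
From π_1 · 3/10 = π_2 · 1/5: π_2/π_1 = (3/10)/(1/5) = 3/2.
From π_2 · 7/9 = π_3 · 1/3: π_3/π_2 = (7/9)/(1/3) = 7/3.
Take π_1 proportional to 1; then unnormalized π = (1, 3/2, 7/2). Normalize by dividing by the sum 6:
  π = (1/6, 1/4, 7/12).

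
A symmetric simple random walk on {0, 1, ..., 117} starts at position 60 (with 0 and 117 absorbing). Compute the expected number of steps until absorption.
E[τ | X_0 = 60] = 3420

Let v_k = E[τ | X_0 = k]. Boundary: v_0 = v_117 = 0. Recurrence: v_k = 1 + (v_{k-1} + v_{k+1})/2 for 1 ≤ k ≤ 116. The particular solution to v_k − (v_{k-1} + v_{k+1})/2 = 1 is v_k = −k^2. Adding homogeneous solution A + B k and matching boundaries gives v_k = k (117 − k). Substituting k = 60: v_60 = 60 · 57 = 3420.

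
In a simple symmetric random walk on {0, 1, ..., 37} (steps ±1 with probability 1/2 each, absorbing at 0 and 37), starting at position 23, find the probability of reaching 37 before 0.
P(hit 37 before 0) = 23/37

Let u_k = P(hit 37 before 0 | start at k). Then u_0 = 0, u_37 = 1, and u_k = u_{k-1}/2 + u_{k+1}/2 for 1 ≤ k ≤ 36. This harmonic recurrence is solved by u_k = k/37, giving u_23 = 23/37.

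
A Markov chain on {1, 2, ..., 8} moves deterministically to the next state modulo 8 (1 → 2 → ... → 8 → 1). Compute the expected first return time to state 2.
E[T_2 | X_0 = 2] = 8

The chain cycles deterministically, so starting at state 2 it returns in exactly 8 steps. Equivalently, the stationary distribution is uniform π_j = 1/8 for every state j, so by Kac's formula E[T_2] = 1/π_2 = 8.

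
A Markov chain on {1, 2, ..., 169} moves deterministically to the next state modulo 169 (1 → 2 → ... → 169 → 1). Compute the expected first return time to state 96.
E[T_96 | X_0 = 96] = 169

The chain cycles deterministically, so starting at state 96 it returns in exactly 169 steps. Equivalently, the stationary distribution is uniform π_j = 1/169 for every state j, so by Kac's formula E[T_96] = 1/π_96 = 169.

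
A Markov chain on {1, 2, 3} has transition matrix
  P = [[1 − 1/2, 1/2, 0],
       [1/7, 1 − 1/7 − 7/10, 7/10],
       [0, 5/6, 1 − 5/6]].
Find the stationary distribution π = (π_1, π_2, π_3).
π = (25/186, 175/372, 49/124)

This is a birth-death chain on three states, which satisfies detailed balance: π_1 · P_{12} = π_2 · P_{21} and π_2 · P_{23} = π_3 · P_{32}.
From π_1 · 1/2 = π_2 · 1/7: π_2/π_1 = (1/2)/(1/7) = 7/2.
From π_2 · 7/10 = π_3 · 5/6: π_3/π_2 = (7/10)/(5/6) = 21/25.
Take π_1 proportional to 1; then unnormalized π = (1, 7/2, 147/50). Normalize by dividing by the sum 186/25:
  π = (25/186, 175/372, 49/124).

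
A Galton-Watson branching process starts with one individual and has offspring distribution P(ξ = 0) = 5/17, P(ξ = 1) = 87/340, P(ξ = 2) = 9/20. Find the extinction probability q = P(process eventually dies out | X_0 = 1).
q = 100/153

The pgf is f(s) = 5/17 + 87/340·s + 9/20·s². The extinction probability q is the smallest fixed point of f in [0, 1]. Setting s = f(s):
  9/20·s² + (87/340 − 1)·s + 5/17 = 0
  9/20·s² − (5/17 + 9/20)·s + 5/17 = 0
which factors as (s − 1)·(9/20·s − 5/17) = 0, giving roots s = 1 and s = (5/17)/(9/20) = 100/153.
Mean offspring μ = 87/340 + 2·9/20 = 393/340 > 1 (supercritical), so q < 1. The extinction probability is the smaller root: q = (5/17)/(9/20) = 100/153.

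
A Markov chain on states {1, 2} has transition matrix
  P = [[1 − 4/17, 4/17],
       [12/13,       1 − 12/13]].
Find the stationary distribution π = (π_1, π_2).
π_1 = 51/64, π_2 = 13/64

Solve πP = π with π_1 + π_2 = 1. From πP = π: π_1 · (1 − 4/17) + π_2 · 12/13 = π_1 ⇒ π_2 · 12/13 = π_1 · 4/17 ⇒ π_2/π_1 = (4/17)/(12/13) = 13/51. Together with π_1 + π_2 = 1:
  π_1 = (12/13)/(4/17 + 12/13) = (12/13)/(256/221) = 51/64,
  π_2 = (4/17)/(4/17 + 12/13) = (4/17)/(256/221) = 13/64.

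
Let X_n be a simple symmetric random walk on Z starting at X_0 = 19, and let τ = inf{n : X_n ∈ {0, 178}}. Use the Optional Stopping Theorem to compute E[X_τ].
E[X_τ] = 19

X_n is a martingale and τ is a bounded-mean stopping time (indeed τ is finite a.s. with bounded expectation since the walk is in a bounded region). By the OST, E[X_τ] = E[X_0] = 19. Equivalently: E[X_τ] = 178 · P(hit 178 first) + 0 · P(hit 0 first) = 178 · (19/178) = 19.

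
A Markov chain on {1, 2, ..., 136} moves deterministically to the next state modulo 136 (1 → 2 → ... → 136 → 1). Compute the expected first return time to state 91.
E[T_91 | X_0 = 91] = 136

The chain cycles deterministically, so starting at state 91 it returns in exactly 136 steps. Equivalently, the stationary distribution is uniform π_j = 1/136 for every state j, so by Kac's formula E[T_91] = 1/π_91 = 136.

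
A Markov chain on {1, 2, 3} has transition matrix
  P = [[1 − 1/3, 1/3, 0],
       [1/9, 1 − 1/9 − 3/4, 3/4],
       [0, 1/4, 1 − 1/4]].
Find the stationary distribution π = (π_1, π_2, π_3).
π = (1/13, 3/13, 9/13)

This is a birth-death chain on three states, which satisfies detailed balance: π_1 · P_{12} = π_2 · P_{21} and π_2 · P_{23} = π_3 · P_{32}.
From π_1 · 1/3 = π_2 · 1/9: π_2/π_1 = (1/3)/(1/9) = 3.
From π_2 · 3/4 = π_3 · 1/4: π_3/π_2 = (3/4)/(1/4) = 3.
Take π_1 proportional to 1; then unnormalized π = (1, 3, 9). Normalize by dividing by the sum 13:
  π = (1/13, 3/13, 9/13).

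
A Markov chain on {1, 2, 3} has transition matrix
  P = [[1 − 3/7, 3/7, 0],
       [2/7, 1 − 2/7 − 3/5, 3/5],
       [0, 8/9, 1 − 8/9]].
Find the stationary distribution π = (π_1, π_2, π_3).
π = (80/281, 120/281, 81/281)

This is a birth-death chain on three states, which satisfies detailed balance: π_1 · P_{12} = π_2 · P_{21} and π_2 · P_{23} = π_3 · P_{32}.
From π_1 · 3/7 = π_2 · 2/7: π_2/π_1 = (3/7)/(2/7) = 3/2.
From π_2 · 3/5 = π_3 · 8/9: π_3/π_2 = (3/5)/(8/9) = 27/40.
Take π_1 proportional to 1; then unnormalized π = (1, 3/2, 81/80). Normalize by dividing by the sum 281/80:
  π = (80/281, 120/281, 81/281).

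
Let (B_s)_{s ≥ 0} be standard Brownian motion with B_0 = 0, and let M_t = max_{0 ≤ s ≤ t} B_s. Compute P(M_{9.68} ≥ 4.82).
P(M_{9.68} ≥ 4.82) = 2·P(B_{9.68} ≥ 4.82) = 2(1 − Φ(4.82/√9.68)) ≈ 0.1213

By the reflection principle for Brownian motion, P(M_t ≥ a) = 2 · P(B_t ≥ a) for a ≥ 0. Since B_t ~ N(0, t), P(B_t ≥ 4.82) = 1 − Φ(4.82/√t) = 1 − Φ(4.82/√9.68) = 1 − Φ(1.5492). So
  P(M_{9.68} ≥ 4.82) = 2(1 − Φ(1.5492)) ≈ 0.1213.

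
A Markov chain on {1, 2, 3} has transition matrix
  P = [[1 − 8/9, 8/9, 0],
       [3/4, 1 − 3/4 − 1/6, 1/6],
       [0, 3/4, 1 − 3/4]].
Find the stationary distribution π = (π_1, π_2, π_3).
π = (243/595, 288/595, 64/595)

This is a birth-death chain on three states, which satisfies detailed balance: π_1 · P_{12} = π_2 · P_{21} and π_2 · P_{23} = π_3 · P_{32}.
From π_1 · 8/9 = π_2 · 3/4: π_2/π_1 = (8/9)/(3/4) = 32/27.
From π_2 · 1/6 = π_3 · 3/4: π_3/π_2 = (1/6)/(3/4) = 2/9.
Take π_1 proportional to 1; then unnormalized π = (1, 32/27, 64/243). Normalize by dividing by the sum 595/243:
  π = (243/595, 288/595, 64/595).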